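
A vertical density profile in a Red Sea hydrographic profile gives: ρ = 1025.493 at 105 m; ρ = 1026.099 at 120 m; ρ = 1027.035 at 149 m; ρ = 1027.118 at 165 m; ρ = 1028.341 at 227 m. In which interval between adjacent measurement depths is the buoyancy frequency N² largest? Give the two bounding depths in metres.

105–120 m

Compute the density gradient over each adjacent pair:
  105–120 m: Δρ/Δz = 0.606/15 = 0.040 kg m⁻⁴
  120–149 m: Δρ/Δz = 0.936/29 = 0.032 kg m⁻⁴
  149–165 m: Δρ/Δz = 0.083/16 = 5.2 × 10⁻³ kg m⁻⁴
  165–227 m: Δρ/Δz = 1.223/62 = 0.020 kg m⁻⁴
The largest gradient is in the 105–120 m interval — the pycnocline.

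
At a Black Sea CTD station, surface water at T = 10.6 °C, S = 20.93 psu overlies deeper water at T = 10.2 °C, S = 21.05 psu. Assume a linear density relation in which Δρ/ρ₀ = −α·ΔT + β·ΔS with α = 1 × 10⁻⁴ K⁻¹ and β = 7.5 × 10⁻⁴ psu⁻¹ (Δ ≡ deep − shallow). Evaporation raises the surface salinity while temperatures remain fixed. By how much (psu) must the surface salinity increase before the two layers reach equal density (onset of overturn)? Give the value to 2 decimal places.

Neutral buoyancy requires −α(T_deep − T_surf) + β(S_deep − S_surf′) = 0.
S_surf′ = S_deep − (α/β)·ΔT = 21.05 − (1 × 10⁻⁴/7.5 × 10⁻⁴)·(-0.4) = 21.1033 psu.
Increase required: 21.1033 − 20.93 = 0.1733 psu.

0.17 psu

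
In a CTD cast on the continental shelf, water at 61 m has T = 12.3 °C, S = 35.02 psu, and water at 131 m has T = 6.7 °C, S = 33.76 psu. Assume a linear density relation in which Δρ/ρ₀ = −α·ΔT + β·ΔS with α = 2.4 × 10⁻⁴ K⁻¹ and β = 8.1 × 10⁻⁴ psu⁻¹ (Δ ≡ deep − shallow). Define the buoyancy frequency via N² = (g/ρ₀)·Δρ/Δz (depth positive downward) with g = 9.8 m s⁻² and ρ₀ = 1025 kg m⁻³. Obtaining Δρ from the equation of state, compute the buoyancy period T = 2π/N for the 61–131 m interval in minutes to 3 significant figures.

ΔT = -5.6 K, ΔS = -1.26 psu (deep − shallow).
Δρ/ρ₀ = −αΔT + βΔS = 1.344 × 10⁻³ − 1.0206 × 10⁻³ = 3.234 × 10⁻⁴, so Δρ ≈ 0.3315 kg m⁻³.
N² = (g/ρ₀)·Δρ/Δz = g·(Δρ/ρ₀)/Δz = 9.8 × 3.234 × 10⁻⁴ / 70 = 4.5276 × 10⁻⁵ s⁻².
N = √(4.5276 × 10⁻⁵) = 6.7287 × 10⁻³ rad s⁻¹ → T = 2π/N = 933.79 s = 15.563 min ≈ 15.6 min.

15.6 min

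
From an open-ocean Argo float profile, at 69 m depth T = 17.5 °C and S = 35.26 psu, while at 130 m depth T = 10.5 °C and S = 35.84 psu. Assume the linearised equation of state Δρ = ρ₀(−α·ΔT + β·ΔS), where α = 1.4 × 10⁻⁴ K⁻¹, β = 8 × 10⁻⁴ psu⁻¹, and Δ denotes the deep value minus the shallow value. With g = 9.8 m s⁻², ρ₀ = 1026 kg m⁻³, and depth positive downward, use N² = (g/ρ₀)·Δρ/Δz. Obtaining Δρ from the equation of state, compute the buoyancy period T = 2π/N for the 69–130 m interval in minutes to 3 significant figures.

ΔT = -7.0 K, ΔS = +0.58 psu (deep − shallow).
Δρ/ρ₀ = −αΔT + βΔS = 9.80 × 10⁻⁴ + 4.64 × 10⁻⁴ = 1.444 × 10⁻³, so Δρ ≈ 1.482 kg m⁻³.
N² = (g/ρ₀)·Δρ/Δz = g·(Δρ/ρ₀)/Δz = 9.8 × 1.444 × 10⁻³ / 61 = 2.3199 × 10⁻⁴ s⁻².
N = √(2.3199 × 10⁻⁴) = 0.015231 rad s⁻¹ → T = 2π/N = 412.53 s = 6.8755 min ≈ 6.88 min.

6.88 min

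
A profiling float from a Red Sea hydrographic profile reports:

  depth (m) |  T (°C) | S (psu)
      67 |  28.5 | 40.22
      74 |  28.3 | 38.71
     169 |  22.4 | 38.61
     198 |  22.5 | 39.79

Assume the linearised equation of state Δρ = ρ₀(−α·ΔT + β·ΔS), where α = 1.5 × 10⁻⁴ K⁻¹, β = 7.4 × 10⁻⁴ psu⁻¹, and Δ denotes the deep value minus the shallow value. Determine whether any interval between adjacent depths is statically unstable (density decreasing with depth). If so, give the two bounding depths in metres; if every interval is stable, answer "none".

67–74 m

Evaluate Δρ/ρ₀ = −αΔT + βΔS across each adjacent pair:
  67–74 m: −αΔT+βΔS = −(1.5 × 10⁻⁴)(-0.2)+(7.4 × 10⁻⁴)(-1.51) = -1.1 × 10⁻³ → UNSTABLE
  74–169 m: −αΔT+βΔS = −(1.5 × 10⁻⁴)(-5.9)+(7.4 × 10⁻⁴)(-0.10) = 8.1 × 10⁻⁴ → stable
  169–198 m: −αΔT+βΔS = −(1.5 × 10⁻⁴)(+0.1)+(7.4 × 10⁻⁴)(+1.18) = 8.6 × 10⁻⁴ → stable
The 67–74 m interval has Δρ < 0: lighter water underlies denser water.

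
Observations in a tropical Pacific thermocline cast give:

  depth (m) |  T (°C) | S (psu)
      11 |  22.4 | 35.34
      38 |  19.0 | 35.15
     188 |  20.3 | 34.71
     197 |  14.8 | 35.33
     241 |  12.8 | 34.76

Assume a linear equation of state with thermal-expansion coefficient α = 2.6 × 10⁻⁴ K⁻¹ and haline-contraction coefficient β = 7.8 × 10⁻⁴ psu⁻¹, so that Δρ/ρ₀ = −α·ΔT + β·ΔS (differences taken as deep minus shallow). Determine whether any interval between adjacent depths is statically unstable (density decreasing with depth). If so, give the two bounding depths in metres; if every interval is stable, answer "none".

Evaluate Δρ/ρ₀ = −αΔT + βΔS across each adjacent pair:
  11–38 m: −αΔT+βΔS = −(2.6 × 10⁻⁴)(-3.4)+(7.8 × 10⁻⁴)(-0.19) = 7.4 × 10⁻⁴ → stable
  38–188 m: −αΔT+βΔS = −(2.6 × 10⁻⁴)(+1.3)+(7.8 × 10⁻⁴)(-0.44) = -6.8 × 10⁻⁴ → UNSTABLE
  188–197 m: −αΔT+βΔS = −(2.6 × 10⁻⁴)(-5.5)+(7.8 × 10⁻⁴)(+0.62) = 1.9 × 10⁻³ → stable
  197–241 m: −αΔT+βΔS = −(2.6 × 10⁻⁴)(-2.0)+(7.8 × 10⁻⁴)(-0.57) = 7.5 × 10⁻⁵ → stable
The 38–188 m interval has Δρ < 0: lighter water underlies denser water.

38–188 m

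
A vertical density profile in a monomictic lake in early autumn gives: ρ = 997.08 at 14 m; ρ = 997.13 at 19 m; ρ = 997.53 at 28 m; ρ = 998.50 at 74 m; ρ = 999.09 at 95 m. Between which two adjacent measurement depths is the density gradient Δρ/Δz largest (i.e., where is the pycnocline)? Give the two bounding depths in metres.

19–28 m

Compute the density gradient over each adjacent pair:
  14–19 m: Δρ/Δz = 0.05/5 = 0.010 kg m⁻⁴
  19–28 m: Δρ/Δz = 0.40/9 = 0.044 kg m⁻⁴
  28–74 m: Δρ/Δz = 0.97/46 = 0.021 kg m⁻⁴
  74–95 m: Δρ/Δz = 0.59/21 = 0.028 kg m⁻⁴
The largest gradient is in the 19–28 m interval — the pycnocline.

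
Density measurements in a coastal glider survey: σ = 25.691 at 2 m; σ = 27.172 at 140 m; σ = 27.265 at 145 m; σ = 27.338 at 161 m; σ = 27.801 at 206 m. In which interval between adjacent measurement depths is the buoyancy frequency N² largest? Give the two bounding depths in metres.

140–145 m

Compute the density gradient over each adjacent pair:
  2–140 m: Δρ/Δz = 1.481/138 = 0.011 kg m⁻⁴
  140–145 m: Δρ/Δz = 0.093/5 = 0.019 kg m⁻⁴
  145–161 m: Δρ/Δz = 0.073/16 = 4.6 × 10⁻³ kg m⁻⁴
  161–206 m: Δρ/Δz = 0.463/45 = 0.010 kg m⁻⁴
The largest gradient is in the 140–145 m interval — the pycnocline.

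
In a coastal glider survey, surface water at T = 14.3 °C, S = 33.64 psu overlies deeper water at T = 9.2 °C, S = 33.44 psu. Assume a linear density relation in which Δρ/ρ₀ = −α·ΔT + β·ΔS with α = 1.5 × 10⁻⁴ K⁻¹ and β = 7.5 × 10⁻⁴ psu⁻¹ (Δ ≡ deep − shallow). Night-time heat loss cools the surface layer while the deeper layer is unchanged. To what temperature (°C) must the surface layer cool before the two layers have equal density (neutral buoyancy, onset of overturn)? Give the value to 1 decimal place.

Neutral buoyancy requires Δρ = 0, i.e. −α(T_deep − T_surf′) + β(S_deep − S_surf) = 0.
T_surf′ = T_deep − (β/α)·ΔS = 9.2 − (7.5 × 10⁻⁴/1.5 × 10⁻⁴)·(-0.20) = 10.200 °C.
Cooling required: 14.3 − (10.200) = 4.100 °C.

10.2 °C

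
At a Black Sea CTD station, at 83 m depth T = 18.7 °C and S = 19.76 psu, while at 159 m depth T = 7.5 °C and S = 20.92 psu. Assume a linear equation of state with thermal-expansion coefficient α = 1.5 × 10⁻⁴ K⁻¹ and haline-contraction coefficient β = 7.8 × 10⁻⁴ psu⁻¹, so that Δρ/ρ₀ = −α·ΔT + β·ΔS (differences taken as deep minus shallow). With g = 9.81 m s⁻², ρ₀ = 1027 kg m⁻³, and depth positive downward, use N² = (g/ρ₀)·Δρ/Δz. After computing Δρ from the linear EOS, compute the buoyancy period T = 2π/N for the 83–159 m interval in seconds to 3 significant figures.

344 s

ΔT = -11.2 K, ΔS = +1.16 psu (deep − shallow).
Δρ/ρ₀ = −αΔT + βΔS = 1.68 × 10⁻³ + 9.048 × 10⁻⁴ = 2.5848 × 10⁻³, so Δρ ≈ 2.655 kg m⁻³.
N² = (g/ρ₀)·Δρ/Δz = g·(Δρ/ρ₀)/Δz = 9.81 × 2.5848 × 10⁻³ / 76 = 3.3364 × 10⁻⁴ s⁻².
N = √(3.3364 × 10⁻⁴) = 0.018266 rad s⁻¹ → T = 2π/N = 343.98 s ≈ 344 s.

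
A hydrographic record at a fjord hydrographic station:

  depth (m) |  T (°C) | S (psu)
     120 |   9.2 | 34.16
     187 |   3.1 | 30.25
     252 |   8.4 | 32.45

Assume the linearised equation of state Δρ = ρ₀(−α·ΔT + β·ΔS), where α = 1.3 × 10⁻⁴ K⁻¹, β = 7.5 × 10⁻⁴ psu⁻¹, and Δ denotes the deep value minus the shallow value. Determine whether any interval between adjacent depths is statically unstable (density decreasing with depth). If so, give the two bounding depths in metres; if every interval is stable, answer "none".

Evaluate Δρ/ρ₀ = −αΔT + βΔS across each adjacent pair:
  120–187 m: −αΔT+βΔS = −(1.3 × 10⁻⁴)(-6.1)+(7.5 × 10⁻⁴)(-3.91) = -2.1 × 10⁻³ → UNSTABLE
  187–252 m: −αΔT+βΔS = −(1.3 × 10⁻⁴)(+5.3)+(7.5 × 10⁻⁴)(+2.20) = 9.6 × 10⁻⁴ → stable
The 120–187 m interval has Δρ < 0: lighter water underlies denser water.

120–187 m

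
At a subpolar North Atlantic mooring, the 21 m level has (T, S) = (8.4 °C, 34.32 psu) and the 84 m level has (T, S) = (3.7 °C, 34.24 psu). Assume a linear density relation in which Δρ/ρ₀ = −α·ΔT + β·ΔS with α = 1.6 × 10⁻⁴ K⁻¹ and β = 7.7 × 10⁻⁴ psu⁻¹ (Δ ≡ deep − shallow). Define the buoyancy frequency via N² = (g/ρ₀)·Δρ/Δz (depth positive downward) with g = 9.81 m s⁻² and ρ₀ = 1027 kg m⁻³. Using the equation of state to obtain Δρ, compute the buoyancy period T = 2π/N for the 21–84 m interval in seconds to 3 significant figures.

ΔT = -4.7 K, ΔS = -0.08 psu (deep − shallow).
Δρ/ρ₀ = −αΔT + βΔS = 7.52 × 10⁻⁴ − 6.16 × 10⁻⁵ = 6.904 × 10⁻⁴, so Δρ ≈ 0.7090 kg m⁻³.
N² = (g/ρ₀)·Δρ/Δz = g·(Δρ/ρ₀)/Δz = 9.81 × 6.904 × 10⁻⁴ / 63 = 1.0751 × 10⁻⁴ s⁻².
N = √(1.0751 × 10⁻⁴) = 0.010369 rad s⁻¹ → T = 2π/N = 605.96 s ≈ 606 s.

606 s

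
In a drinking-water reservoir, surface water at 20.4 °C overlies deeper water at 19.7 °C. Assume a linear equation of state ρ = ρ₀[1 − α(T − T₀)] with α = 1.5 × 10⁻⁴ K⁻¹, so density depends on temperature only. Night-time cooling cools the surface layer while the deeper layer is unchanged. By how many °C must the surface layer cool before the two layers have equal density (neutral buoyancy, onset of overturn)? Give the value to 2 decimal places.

0.70 °C

With temperature the only control, equal density requires T_surf′ = T_deep.
T_surf′ = 19.7 °C.
Cooling required: 20.4 − 19.7 = 0.70 °C.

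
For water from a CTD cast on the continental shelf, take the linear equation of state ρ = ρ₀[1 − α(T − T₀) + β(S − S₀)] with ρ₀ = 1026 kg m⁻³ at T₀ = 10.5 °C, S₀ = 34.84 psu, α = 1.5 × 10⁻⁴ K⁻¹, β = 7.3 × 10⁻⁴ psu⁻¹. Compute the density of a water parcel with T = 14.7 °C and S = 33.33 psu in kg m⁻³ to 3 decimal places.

1024.223 kg m⁻³

T − T₀ = +4.2 K, S − S₀ = -1.51 psu.
Bracket = 1 − α·(+4.2) + β·(-1.51) = 1 + (-1.7323 × 10⁻³) = 0.9982677.
ρ = 1026 × 0.9982677 = 1024.223 kg m⁻³.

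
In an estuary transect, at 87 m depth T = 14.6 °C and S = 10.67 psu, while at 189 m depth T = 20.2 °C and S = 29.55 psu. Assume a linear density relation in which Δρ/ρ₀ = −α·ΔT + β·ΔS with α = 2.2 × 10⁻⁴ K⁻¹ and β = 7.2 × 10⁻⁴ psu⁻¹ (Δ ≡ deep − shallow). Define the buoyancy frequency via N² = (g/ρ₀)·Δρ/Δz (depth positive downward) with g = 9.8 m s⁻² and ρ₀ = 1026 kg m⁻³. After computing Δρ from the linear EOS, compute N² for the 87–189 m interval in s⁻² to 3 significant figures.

ΔT = +5.6 K, ΔS = +18.88 psu (deep − shallow).
Δρ/ρ₀ = −αΔT + βΔS = -1.232 × 10⁻³ + 0.0135936 = 0.0123616, so Δρ ≈ 12.68 kg m⁻³.
N² = (g/ρ₀)·Δρ/Δz = g·(Δρ/ρ₀)/Δz = 9.8 × 0.0123616 / 102 = 1.1877 × 10⁻³ s⁻² ≈ 1.19 × 10⁻³ s⁻².

1.19 × 10⁻³ s⁻²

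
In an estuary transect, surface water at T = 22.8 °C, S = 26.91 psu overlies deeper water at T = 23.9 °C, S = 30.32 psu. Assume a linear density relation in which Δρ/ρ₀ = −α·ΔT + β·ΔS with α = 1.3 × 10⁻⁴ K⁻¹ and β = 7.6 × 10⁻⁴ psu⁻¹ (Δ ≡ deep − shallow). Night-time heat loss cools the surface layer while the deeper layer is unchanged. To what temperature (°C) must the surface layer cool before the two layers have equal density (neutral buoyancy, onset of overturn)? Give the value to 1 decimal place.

Neutral buoyancy requires Δρ = 0, i.e. −α(T_deep − T_surf′) + β(S_deep − S_surf) = 0.
T_surf′ = T_deep − (β/α)·ΔS = 23.9 − (7.6 × 10⁻⁴/1.3 × 10⁻⁴)·(+3.41) = 3.965 °C.
Cooling required: 22.8 − (3.965) = 18.835 °C.

4.0 °C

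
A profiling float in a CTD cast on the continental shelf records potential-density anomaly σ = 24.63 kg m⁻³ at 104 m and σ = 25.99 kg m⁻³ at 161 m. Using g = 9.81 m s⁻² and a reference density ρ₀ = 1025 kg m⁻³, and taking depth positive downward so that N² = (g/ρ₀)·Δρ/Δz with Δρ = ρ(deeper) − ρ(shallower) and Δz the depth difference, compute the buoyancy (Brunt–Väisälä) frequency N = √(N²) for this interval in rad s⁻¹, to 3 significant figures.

0.0151 rad s⁻¹

Δρ = 1025.99 − 1024.63 = 1.36 kg m⁻³ over Δz = 161 − 104 = 57 m.
N² = (9.81/1025) × (1.36/57) = 2.2835 × 10⁻⁴ s⁻².
N = √(2.2835 × 10⁻⁴) = 0.015111 rad s⁻¹ ≈ 0.0151 rad s⁻¹.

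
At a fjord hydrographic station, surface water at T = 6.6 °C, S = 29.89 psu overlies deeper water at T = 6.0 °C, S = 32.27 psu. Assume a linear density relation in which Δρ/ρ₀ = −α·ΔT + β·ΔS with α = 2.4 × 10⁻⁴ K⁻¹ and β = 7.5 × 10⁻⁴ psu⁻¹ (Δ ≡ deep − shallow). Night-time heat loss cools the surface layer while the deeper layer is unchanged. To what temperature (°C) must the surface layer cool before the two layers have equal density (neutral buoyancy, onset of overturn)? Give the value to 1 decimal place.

-1.4 °C

Neutral buoyancy requires Δρ = 0, i.e. −α(T_deep − T_surf′) + β(S_deep − S_surf) = 0.
T_surf′ = T_deep − (β/α)·ΔS = 6.0 − (7.5 × 10⁻⁴/2.4 × 10⁻⁴)·(+2.38) = -1.438 °C.
Cooling required: 6.6 − (-1.438) = 8.038 °C.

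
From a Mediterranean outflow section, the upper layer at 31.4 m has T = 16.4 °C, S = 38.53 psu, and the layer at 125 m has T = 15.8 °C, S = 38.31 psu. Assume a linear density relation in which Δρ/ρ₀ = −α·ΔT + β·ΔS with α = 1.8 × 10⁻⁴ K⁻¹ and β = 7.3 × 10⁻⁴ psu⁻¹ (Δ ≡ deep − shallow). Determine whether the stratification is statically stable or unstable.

ΔT = 15.8 − 16.4 = -0.6 K and ΔS = 38.31 − 38.53 = -0.22 psu (deep − shallow).
−αΔT = 1.08 × 10⁻⁴; βΔS = -1.606 × 10⁻⁴; sum Δρ/ρ₀ = -5.26 × 10⁻⁵.
Δρ/ρ₀ < 0, so Δρ < 0: deeper water is lighter → statically unstable; the column would overturn.

unstable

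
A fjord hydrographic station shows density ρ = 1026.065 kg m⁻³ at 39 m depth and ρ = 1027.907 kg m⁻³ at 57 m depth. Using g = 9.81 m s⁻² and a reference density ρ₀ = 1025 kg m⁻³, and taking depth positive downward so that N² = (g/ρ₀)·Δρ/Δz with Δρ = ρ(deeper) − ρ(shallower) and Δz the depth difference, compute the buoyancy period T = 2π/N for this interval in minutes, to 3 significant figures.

Δρ = 1027.907 − 1026.065 = 1.842 kg m⁻³ over Δz = 57 − 39 = 18 m.
N² = (9.81/1025) × (1.842/18) = 9.7940 × 10⁻⁴ s⁻².
N = √(9.7940 × 10⁻⁴) = 0.031295 rad s⁻¹, so T = 2π/N = 200.77 s = 3.3462 min ≈ 3.35 min.
A positive N² confirms static stability across the interval.

3.35 min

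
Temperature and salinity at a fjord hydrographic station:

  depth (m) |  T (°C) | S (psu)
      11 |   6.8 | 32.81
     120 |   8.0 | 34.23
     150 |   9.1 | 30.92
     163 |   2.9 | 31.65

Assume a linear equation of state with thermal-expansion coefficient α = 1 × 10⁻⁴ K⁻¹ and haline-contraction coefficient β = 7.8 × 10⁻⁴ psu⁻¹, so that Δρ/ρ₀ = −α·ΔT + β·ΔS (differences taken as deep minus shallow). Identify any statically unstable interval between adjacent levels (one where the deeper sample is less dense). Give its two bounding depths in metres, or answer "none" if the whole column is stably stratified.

Evaluate Δρ/ρ₀ = −αΔT + βΔS across each adjacent pair:
  11–120 m: −αΔT+βΔS = −(1 × 10⁻⁴)(+1.2)+(7.8 × 10⁻⁴)(+1.42) = 9.9 × 10⁻⁴ → stable
  120–150 m: −αΔT+βΔS = −(1 × 10⁻⁴)(+1.1)+(7.8 × 10⁻⁴)(-3.31) = -2.7 × 10⁻³ → UNSTABLE
  150–163 m: −αΔT+βΔS = −(1 × 10⁻⁴)(-6.2)+(7.8 × 10⁻⁴)(+0.73) = 1.2 × 10⁻³ → stable
The 120–150 m interval has Δρ < 0: lighter water underlies denser water.

120–150 m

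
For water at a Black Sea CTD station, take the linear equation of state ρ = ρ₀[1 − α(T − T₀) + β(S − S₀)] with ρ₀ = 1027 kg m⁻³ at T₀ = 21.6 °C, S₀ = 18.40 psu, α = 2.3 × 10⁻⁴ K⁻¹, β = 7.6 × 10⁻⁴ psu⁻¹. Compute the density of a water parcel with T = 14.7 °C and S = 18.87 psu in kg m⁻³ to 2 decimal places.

1029.00 kg m⁻³

T − T₀ = -6.9 K, S − S₀ = +0.47 psu.
Bracket = 1 − α·(-6.9) + β·(+0.47) = 1 + (1.9442 × 10⁻³) = 1.0019442.
ρ = 1027 × 1.0019442 = 1029.00 kg m⁻³.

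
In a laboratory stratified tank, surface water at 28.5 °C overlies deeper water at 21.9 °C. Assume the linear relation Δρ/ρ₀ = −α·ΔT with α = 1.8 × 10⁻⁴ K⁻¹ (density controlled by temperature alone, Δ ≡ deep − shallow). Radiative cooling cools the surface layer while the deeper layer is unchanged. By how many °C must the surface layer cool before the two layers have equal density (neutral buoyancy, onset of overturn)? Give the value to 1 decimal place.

6.6 °C

With temperature the only control, equal density requires T_surf′ = T_deep.
T_surf′ = 21.9 °C.
Cooling required: 28.5 − 21.9 = 6.6 °C.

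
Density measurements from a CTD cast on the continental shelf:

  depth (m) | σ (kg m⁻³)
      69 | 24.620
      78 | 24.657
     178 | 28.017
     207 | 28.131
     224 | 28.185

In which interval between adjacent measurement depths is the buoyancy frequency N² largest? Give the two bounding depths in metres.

78–178 m

Compute the density gradient over each adjacent pair:
  69–78 m: Δρ/Δz = 0.037/9 = 4.1 × 10⁻³ kg m⁻⁴
  78–178 m: Δρ/Δz = 3.360/100 = 0.034 kg m⁻⁴
  178–207 m: Δρ/Δz = 0.114/29 = 3.9 × 10⁻³ kg m⁻⁴
  207–224 m: Δρ/Δz = 0.054/17 = 3.2 × 10⁻³ kg m⁻⁴
The largest gradient is in the 78–178 m interval — the pycnocline.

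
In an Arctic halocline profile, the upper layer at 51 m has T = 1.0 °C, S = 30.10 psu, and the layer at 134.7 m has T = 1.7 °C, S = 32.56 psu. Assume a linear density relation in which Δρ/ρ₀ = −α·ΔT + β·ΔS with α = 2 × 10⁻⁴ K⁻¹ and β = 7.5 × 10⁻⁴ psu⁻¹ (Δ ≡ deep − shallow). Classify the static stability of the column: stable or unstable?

ΔT = 1.7 − 1.0 = +0.7 K and ΔS = 32.56 − 30.10 = +2.46 psu (deep − shallow).
−αΔT = -1.40 × 10⁻⁴; βΔS = 1.845 × 10⁻³; sum Δρ/ρ₀ = 1.705 × 10⁻³.
Δρ/ρ₀ > 0, so Δρ > 0: deeper water is denser → statically stable.

stable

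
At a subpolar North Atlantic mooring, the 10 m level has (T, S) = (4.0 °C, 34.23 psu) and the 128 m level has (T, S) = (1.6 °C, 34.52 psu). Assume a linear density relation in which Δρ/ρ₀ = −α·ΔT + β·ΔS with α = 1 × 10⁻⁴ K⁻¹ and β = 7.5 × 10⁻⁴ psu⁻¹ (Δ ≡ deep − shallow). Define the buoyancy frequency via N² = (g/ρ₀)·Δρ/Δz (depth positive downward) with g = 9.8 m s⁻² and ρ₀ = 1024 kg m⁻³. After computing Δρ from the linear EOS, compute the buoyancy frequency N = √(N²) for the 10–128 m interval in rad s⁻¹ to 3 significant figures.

6.16 × 10⁻³ rad s⁻¹

ΔT = -2.4 K, ΔS = +0.29 psu (deep − shallow).
Δρ/ρ₀ = −αΔT + βΔS = 2.40 × 10⁻⁴ + 2.175 × 10⁻⁴ = 4.575 × 10⁻⁴, so Δρ ≈ 0.4685 kg m⁻³.
N² = (g/ρ₀)·Δρ/Δz = g·(Δρ/ρ₀)/Δz = 9.8 × 4.575 × 10⁻⁴ / 118 = 3.7996 × 10⁻⁵ s⁻².
N = √(3.7996 × 10⁻⁵) = 6.1641 × 10⁻³ rad s⁻¹ ≈ 6.16 × 10⁻³ rad s⁻¹.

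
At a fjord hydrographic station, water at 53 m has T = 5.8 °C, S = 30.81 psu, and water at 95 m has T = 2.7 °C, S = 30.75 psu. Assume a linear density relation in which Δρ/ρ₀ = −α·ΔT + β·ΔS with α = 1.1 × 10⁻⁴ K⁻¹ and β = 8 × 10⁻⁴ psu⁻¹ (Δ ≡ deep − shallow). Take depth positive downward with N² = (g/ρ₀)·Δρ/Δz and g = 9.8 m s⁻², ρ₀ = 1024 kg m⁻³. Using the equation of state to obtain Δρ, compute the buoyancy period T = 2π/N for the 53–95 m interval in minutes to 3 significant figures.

12.7 min

ΔT = -3.1 K, ΔS = -0.06 psu (deep − shallow).
Δρ/ρ₀ = −αΔT + βΔS = 3.41 × 10⁻⁴ − 4.80 × 10⁻⁵ = 2.93 × 10⁻⁴, so Δρ ≈ 0.3000 kg m⁻³.
N² = (g/ρ₀)·Δρ/Δz = g·(Δρ/ρ₀)/Δz = 9.8 × 2.93 × 10⁻⁴ / 42 = 6.8367 × 10⁻⁵ s⁻².
N = √(6.8367 × 10⁻⁵) = 8.2684 × 10⁻³ rad s⁻¹ → T = 2π/N = 759.90 s = 12.665 min ≈ 12.7 min.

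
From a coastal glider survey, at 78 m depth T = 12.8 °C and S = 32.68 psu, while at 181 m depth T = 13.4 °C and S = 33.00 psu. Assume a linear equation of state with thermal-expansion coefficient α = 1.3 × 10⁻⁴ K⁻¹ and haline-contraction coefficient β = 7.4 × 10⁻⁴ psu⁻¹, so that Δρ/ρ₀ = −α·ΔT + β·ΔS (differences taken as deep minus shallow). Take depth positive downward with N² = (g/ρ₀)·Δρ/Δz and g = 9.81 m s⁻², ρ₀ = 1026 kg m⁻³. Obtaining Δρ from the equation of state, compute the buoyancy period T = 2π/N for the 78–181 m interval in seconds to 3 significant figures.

1.62 × 10³ s

ΔT = +0.6 K, ΔS = +0.32 psu (deep − shallow).
Δρ/ρ₀ = −αΔT + βΔS = -7.80 × 10⁻⁵ + 2.368 × 10⁻⁴ = 1.588 × 10⁻⁴, so Δρ ≈ 0.1629 kg m⁻³.
N² = (g/ρ₀)·Δρ/Δz = g·(Δρ/ρ₀)/Δz = 9.81 × 1.588 × 10⁻⁴ / 103 = 1.5125 × 10⁻⁵ s⁻².
N = √(1.5125 × 10⁻⁵) = 3.8891 × 10⁻³ rad s⁻¹ → T = 2π/N = 1.6156 × 10³ s ≈ 1.62 × 10³ s.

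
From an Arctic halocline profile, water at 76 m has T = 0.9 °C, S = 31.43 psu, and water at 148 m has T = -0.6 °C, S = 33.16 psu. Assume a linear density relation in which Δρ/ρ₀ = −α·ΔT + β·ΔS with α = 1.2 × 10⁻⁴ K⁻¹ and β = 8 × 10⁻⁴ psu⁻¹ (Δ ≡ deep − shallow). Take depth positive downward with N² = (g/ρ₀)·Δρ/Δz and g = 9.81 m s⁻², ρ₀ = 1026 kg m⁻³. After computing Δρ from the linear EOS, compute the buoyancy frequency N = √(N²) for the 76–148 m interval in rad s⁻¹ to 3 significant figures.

ΔT = -1.5 K, ΔS = +1.73 psu (deep − shallow).
Δρ/ρ₀ = −αΔT + βΔS = 1.80 × 10⁻⁴ + 1.384 × 10⁻³ = 1.564 × 10⁻³, so Δρ ≈ 1.605 kg m⁻³.
N² = (g/ρ₀)·Δρ/Δz = g·(Δρ/ρ₀)/Δz = 9.81 × 1.564 × 10⁻³ / 72 = 2.1310 × 10⁻⁴ s⁻².
N = √(2.1310 × 10⁻⁴) = 0.014598 rad s⁻¹ ≈ 0.0146 rad s⁻¹.

0.0146 rad s⁻¹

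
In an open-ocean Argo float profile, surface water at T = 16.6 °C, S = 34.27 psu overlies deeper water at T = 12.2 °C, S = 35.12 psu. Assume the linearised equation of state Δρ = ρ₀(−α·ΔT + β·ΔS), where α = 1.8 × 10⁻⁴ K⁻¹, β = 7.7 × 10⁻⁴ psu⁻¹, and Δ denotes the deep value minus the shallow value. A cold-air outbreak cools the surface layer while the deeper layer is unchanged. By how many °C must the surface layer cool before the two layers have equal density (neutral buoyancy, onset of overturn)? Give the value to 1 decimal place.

8.0 °C

Neutral buoyancy requires Δρ = 0, i.e. −α(T_deep − T_surf′) + β(S_deep − S_surf) = 0.
T_surf′ = T_deep − (β/α)·ΔS = 12.2 − (7.7 × 10⁻⁴/1.8 × 10⁻⁴)·(+0.85) = 8.564 °C.
Cooling required: 16.6 − (8.564) = 8.036 °C.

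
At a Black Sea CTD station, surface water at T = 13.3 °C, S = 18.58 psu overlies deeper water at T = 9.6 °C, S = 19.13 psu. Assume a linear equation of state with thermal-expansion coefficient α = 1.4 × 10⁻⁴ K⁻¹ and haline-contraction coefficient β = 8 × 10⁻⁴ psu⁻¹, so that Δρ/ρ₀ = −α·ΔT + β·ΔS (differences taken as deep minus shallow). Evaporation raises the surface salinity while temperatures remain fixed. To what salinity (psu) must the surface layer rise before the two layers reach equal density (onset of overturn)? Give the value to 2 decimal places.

19.78 psu

Neutral buoyancy requires −α(T_deep − T_surf) + β(S_deep − S_surf′) = 0.
S_surf′ = S_deep − (α/β)·ΔT = 19.13 − (1.4 × 10⁻⁴/8 × 10⁻⁴)·(-3.7) = 19.7775 psu.
Increase required: 19.7775 − 18.58 = 1.1975 psu.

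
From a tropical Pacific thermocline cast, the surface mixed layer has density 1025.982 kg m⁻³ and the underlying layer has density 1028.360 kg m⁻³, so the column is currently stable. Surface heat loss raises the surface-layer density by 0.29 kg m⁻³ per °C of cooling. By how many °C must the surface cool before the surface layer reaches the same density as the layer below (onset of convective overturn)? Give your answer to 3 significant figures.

8.20 °C

Density deficit of the surface layer: 1028.360 − 1025.982 = 2.378 kg m⁻³.
Required change = 2.378 / 0.29 = 8.20 °C.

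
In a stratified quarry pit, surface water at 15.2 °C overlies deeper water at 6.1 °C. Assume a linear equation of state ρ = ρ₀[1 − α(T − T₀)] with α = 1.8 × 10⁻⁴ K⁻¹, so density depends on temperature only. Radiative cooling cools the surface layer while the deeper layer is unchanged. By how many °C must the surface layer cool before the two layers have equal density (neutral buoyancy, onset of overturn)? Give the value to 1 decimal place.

With temperature the only control, equal density requires T_surf′ = T_deep.
T_surf′ = 6.1 °C.
Cooling required: 15.2 − 6.1 = 9.1 °C.

9.1 °C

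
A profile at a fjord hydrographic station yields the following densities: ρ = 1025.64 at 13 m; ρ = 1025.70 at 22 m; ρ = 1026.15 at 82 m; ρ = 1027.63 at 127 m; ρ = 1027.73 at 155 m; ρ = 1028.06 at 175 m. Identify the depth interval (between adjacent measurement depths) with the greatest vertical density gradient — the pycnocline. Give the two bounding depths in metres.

Compute the density gradient over each adjacent pair:
  13–22 m: Δρ/Δz = 0.06/9 = 6.7 × 10⁻³ kg m⁻⁴
  22–82 m: Δρ/Δz = 0.45/60 = 7.5 × 10⁻³ kg m⁻⁴
  82–127 m: Δρ/Δz = 1.48/45 = 0.033 kg m⁻⁴
  127–155 m: Δρ/Δz = 0.10/28 = 3.6 × 10⁻³ kg m⁻⁴
  155–175 m: Δρ/Δz = 0.33/20 = 0.017 kg m⁻⁴
The largest gradient is in the 82–127 m interval — the pycnocline.

82–127 m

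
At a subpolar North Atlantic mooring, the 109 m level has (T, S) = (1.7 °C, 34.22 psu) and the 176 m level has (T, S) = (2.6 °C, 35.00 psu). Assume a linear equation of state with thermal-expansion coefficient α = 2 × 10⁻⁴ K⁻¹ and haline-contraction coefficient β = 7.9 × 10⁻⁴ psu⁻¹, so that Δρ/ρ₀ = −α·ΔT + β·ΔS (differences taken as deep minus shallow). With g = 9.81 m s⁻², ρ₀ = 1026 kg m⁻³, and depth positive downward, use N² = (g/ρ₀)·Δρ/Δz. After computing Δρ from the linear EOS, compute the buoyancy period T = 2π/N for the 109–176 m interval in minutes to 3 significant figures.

ΔT = +0.9 K, ΔS = +0.78 psu (deep − shallow).
Δρ/ρ₀ = −αΔT + βΔS = -1.80 × 10⁻⁴ + 6.162 × 10⁻⁴ = 4.362 × 10⁻⁴, so Δρ ≈ 0.4475 kg m⁻³.
N² = (g/ρ₀)·Δρ/Δz = g·(Δρ/ρ₀)/Δz = 9.81 × 4.362 × 10⁻⁴ / 67 = 6.3867 × 10⁻⁵ s⁻².
N = √(6.3867 × 10⁻⁵) = 7.9917 × 10⁻³ rad s⁻¹ → T = 2π/N = 786.21 s = 13.104 min ≈ 13.1 min.

13.1 min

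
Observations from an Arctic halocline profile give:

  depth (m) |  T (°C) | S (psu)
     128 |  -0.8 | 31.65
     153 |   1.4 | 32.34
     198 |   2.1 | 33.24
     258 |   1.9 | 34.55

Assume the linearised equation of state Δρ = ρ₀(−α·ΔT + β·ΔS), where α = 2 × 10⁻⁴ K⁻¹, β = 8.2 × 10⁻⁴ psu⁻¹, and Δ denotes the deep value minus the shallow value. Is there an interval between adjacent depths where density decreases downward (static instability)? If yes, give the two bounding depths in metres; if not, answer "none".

Evaluate Δρ/ρ₀ = −αΔT + βΔS across each adjacent pair:
  128–153 m: −αΔT+βΔS = −(2 × 10⁻⁴)(+2.2)+(8.2 × 10⁻⁴)(+0.69) = 1.3 × 10⁻⁴ → stable
  153–198 m: −αΔT+βΔS = −(2 × 10⁻⁴)(+0.7)+(8.2 × 10⁻⁴)(+0.90) = 6.0 × 10⁻⁴ → stable
  198–258 m: −αΔT+βΔS = −(2 × 10⁻⁴)(-0.2)+(8.2 × 10⁻⁴)(+1.31) = 1.1 × 10⁻³ → stable
Every interval has Δρ > 0: the column is stably stratified throughout.

none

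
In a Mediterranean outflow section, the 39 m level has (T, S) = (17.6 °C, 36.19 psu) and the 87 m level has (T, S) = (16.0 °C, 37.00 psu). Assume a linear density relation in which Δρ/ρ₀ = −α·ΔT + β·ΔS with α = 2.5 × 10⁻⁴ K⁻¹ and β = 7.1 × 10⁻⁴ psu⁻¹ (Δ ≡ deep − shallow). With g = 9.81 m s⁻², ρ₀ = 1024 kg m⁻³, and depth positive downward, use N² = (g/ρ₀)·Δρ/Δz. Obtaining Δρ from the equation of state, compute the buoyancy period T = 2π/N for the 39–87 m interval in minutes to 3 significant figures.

7.42 min

ΔT = -1.6 K, ΔS = +0.81 psu (deep − shallow).
Δρ/ρ₀ = −αΔT + βΔS = 4.00 × 10⁻⁴ + 5.751 × 10⁻⁴ = 9.751 × 10⁻⁴, so Δρ ≈ 0.9985 kg m⁻³.
N² = (g/ρ₀)·Δρ/Δz = g·(Δρ/ρ₀)/Δz = 9.81 × 9.751 × 10⁻⁴ / 48 = 1.9929 × 10⁻⁴ s⁻².
N = √(1.9929 × 10⁻⁴) = 0.014117 rad s⁻¹ → T = 2π/N = 445.08 s = 7.4180 min ≈ 7.42 min.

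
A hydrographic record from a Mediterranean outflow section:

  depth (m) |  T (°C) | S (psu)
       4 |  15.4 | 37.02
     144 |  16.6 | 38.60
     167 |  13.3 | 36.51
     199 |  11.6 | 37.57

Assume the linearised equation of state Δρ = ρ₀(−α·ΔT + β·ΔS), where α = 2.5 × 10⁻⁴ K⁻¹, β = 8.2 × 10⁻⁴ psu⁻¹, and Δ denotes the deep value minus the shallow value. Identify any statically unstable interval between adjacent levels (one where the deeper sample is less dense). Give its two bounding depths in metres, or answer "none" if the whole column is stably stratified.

144–167 m

Evaluate Δρ/ρ₀ = −αΔT + βΔS across each adjacent pair:
  4–144 m: −αΔT+βΔS = −(2.5 × 10⁻⁴)(+1.2)+(8.2 × 10⁻⁴)(+1.58) = 1.0 × 10⁻³ → stable
  144–167 m: −αΔT+βΔS = −(2.5 × 10⁻⁴)(-3.3)+(8.2 × 10⁻⁴)(-2.09) = -8.9 × 10⁻⁴ → UNSTABLE
  167–199 m: −αΔT+βΔS = −(2.5 × 10⁻⁴)(-1.7)+(8.2 × 10⁻⁴)(+1.06) = 1.3 × 10⁻³ → stable
The 144–167 m interval has Δρ < 0: lighter water underlies denser water.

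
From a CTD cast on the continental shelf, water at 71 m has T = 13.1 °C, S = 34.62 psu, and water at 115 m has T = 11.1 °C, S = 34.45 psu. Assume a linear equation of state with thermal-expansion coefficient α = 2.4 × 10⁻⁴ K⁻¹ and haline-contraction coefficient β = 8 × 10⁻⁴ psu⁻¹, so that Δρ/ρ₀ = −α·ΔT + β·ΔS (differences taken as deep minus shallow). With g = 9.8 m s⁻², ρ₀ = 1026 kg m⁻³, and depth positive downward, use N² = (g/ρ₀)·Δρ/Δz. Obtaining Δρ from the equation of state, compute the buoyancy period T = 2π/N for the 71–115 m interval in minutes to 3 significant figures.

12.0 min

ΔT = -2.0 K, ΔS = -0.17 psu (deep − shallow).
Δρ/ρ₀ = −αΔT + βΔS = 4.80 × 10⁻⁴ − 1.36 × 10⁻⁴ = 3.44 × 10⁻⁴, so Δρ ≈ 0.3529 kg m⁻³.
N² = (g/ρ₀)·Δρ/Δz = g·(Δρ/ρ₀)/Δz = 9.8 × 3.44 × 10⁻⁴ / 44 = 7.6618 × 10⁻⁵ s⁻².
N = √(7.6618 × 10⁻⁵) = 8.7532 × 10⁻³ rad s⁻¹ → T = 2π/N = 717.82 s = 11.964 min ≈ 12.0 min.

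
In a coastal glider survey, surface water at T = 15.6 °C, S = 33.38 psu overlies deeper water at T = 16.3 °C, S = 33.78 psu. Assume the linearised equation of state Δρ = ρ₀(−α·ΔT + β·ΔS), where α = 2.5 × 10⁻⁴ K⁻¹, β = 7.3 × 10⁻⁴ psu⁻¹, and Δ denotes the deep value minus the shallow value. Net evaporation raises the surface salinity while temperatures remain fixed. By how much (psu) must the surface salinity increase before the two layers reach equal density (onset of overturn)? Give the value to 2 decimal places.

Neutral buoyancy requires −α(T_deep − T_surf) + β(S_deep − S_surf′) = 0.
S_surf′ = S_deep − (α/β)·ΔT = 33.78 − (2.5 × 10⁻⁴/7.3 × 10⁻⁴)·(+0.7) = 33.5403 psu.
Increase required: 33.5403 − 33.38 = 0.1603 psu.

0.16 psu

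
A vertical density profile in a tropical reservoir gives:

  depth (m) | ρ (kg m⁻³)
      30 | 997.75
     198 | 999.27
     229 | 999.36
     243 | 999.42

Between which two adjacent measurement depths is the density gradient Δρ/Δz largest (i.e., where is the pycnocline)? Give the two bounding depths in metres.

Compute the density gradient over each adjacent pair:
  30–198 m: Δρ/Δz = 1.52/168 = 9.0 × 10⁻³ kg m⁻⁴
  198–229 m: Δρ/Δz = 0.09/31 = 2.9 × 10⁻³ kg m⁻⁴
  229–243 m: Δρ/Δz = 0.06/14 = 4.3 × 10⁻³ kg m⁻⁴
The largest gradient is in the 30–198 m interval — the pycnocline.

30–198 m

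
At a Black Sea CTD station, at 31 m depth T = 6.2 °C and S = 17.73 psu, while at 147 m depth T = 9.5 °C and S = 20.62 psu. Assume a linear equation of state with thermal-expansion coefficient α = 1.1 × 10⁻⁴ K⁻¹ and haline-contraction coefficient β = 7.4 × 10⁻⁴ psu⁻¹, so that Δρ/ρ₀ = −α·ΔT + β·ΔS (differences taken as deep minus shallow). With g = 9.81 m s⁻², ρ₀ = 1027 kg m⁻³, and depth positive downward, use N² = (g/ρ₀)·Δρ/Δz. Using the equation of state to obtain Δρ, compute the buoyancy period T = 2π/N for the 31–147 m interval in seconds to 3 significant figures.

ΔT = +3.3 K, ΔS = +2.89 psu (deep − shallow).
Δρ/ρ₀ = −αΔT + βΔS = -3.63 × 10⁻⁴ + 2.1386 × 10⁻³ = 1.7756 × 10⁻³, so Δρ ≈ 1.824 kg m⁻³.
N² = (g/ρ₀)·Δρ/Δz = g·(Δρ/ρ₀)/Δz = 9.81 × 1.7756 × 10⁻³ / 116 = 1.5016 × 10⁻⁴ s⁻².
N = √(1.5016 × 10⁻⁴) = 0.012254 rad s⁻¹ → T = 2π/N = 512.75 s ≈ 513 s.

513 s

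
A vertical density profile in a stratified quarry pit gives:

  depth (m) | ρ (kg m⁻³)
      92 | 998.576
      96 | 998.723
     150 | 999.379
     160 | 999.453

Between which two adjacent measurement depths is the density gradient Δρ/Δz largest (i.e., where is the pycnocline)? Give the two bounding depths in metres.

Compute the density gradient over each adjacent pair:
  92–96 m: Δρ/Δz = 0.147/4 = 0.037 kg m⁻⁴
  96–150 m: Δρ/Δz = 0.656/54 = 0.012 kg m⁻⁴
  150–160 m: Δρ/Δz = 0.074/10 = 7.4 × 10⁻³ kg m⁻⁴
The largest gradient is in the 92–96 m interval — the pycnocline.

92–96 m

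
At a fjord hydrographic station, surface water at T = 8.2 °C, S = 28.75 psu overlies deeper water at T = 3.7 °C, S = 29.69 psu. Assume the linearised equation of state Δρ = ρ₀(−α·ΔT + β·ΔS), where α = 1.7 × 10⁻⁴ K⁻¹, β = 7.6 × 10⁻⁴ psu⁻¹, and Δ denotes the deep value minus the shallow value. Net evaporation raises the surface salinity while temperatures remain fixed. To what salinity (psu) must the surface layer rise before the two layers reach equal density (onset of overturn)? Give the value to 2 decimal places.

30.70 psu

Neutral buoyancy requires −α(T_deep − T_surf) + β(S_deep − S_surf′) = 0.
S_surf′ = S_deep − (α/β)·ΔT = 29.69 − (1.7 × 10⁻⁴/7.6 × 10⁻⁴)·(-4.5) = 30.6966 psu.
Increase required: 30.6966 − 28.75 = 1.9466 psu.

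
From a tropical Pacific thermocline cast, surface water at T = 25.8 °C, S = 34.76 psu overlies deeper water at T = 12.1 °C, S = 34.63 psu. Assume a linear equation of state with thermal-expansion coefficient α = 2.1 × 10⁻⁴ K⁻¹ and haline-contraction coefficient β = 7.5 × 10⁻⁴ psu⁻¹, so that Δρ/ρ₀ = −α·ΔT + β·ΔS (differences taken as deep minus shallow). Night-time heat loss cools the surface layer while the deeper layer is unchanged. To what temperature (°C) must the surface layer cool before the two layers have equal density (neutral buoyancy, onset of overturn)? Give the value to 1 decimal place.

Neutral buoyancy requires Δρ = 0, i.e. −α(T_deep − T_surf′) + β(S_deep − S_surf) = 0.
T_surf′ = T_deep − (β/α)·ΔS = 12.1 − (7.5 × 10⁻⁴/2.1 × 10⁻⁴)·(-0.13) = 12.564 °C.
Cooling required: 25.8 − (12.564) = 13.236 °C.

12.6 °C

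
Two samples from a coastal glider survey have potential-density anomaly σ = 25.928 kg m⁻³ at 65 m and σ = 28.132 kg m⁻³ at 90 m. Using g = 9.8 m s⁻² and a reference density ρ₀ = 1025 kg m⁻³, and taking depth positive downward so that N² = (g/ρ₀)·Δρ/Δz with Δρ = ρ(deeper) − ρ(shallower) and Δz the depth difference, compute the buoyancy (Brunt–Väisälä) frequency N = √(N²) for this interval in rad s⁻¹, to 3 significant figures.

0.0290 rad s⁻¹

Δρ = 1028.132 − 1025.928 = 2.204 kg m⁻³ over Δz = 90 − 65 = 25 m.
N² = (9.8/1025) × (2.204/25) = 8.4290 × 10⁻⁴ s⁻².
N = √(8.4290 × 10⁻⁴) = 0.029033 rad s⁻¹ ≈ 0.0290 rad s⁻¹.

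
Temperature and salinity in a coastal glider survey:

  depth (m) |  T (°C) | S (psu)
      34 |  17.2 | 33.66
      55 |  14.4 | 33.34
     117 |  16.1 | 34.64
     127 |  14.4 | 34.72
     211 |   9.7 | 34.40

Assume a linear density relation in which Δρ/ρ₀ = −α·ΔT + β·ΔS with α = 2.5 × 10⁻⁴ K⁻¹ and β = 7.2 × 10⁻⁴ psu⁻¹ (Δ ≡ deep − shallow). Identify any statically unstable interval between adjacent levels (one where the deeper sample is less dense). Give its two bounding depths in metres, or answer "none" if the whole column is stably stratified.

none

Evaluate Δρ/ρ₀ = −αΔT + βΔS across each adjacent pair:
  34–55 m: −αΔT+βΔS = −(2.5 × 10⁻⁴)(-2.8)+(7.2 × 10⁻⁴)(-0.32) = 4.7 × 10⁻⁴ → stable
  55–117 m: −αΔT+βΔS = −(2.5 × 10⁻⁴)(+1.7)+(7.2 × 10⁻⁴)(+1.30) = 5.1 × 10⁻⁴ → stable
  117–127 m: −αΔT+βΔS = −(2.5 × 10⁻⁴)(-1.7)+(7.2 × 10⁻⁴)(+0.08) = 4.8 × 10⁻⁴ → stable
  127–211 m: −αΔT+βΔS = −(2.5 × 10⁻⁴)(-4.7)+(7.2 × 10⁻⁴)(-0.32) = 9.4 × 10⁻⁴ → stable
Every interval has Δρ > 0: the column is stably stratified throughout.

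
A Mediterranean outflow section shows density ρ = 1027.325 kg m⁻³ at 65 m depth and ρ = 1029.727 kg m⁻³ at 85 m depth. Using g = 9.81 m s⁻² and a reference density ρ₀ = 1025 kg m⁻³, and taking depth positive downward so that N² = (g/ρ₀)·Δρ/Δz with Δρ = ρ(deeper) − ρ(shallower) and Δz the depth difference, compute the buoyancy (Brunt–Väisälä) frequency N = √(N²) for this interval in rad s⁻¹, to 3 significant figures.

0.0339 rad s⁻¹

Δρ = 1029.727 − 1027.325 = 2.402 kg m⁻³ over Δz = 85 − 65 = 20 m.
N² = (9.81/1025) × (2.402/20) = 1.1494 × 10⁻³ s⁻².
N = √(1.1494 × 10⁻³) = 0.033903 rad s⁻¹ ≈ 0.0339 rad s⁻¹.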